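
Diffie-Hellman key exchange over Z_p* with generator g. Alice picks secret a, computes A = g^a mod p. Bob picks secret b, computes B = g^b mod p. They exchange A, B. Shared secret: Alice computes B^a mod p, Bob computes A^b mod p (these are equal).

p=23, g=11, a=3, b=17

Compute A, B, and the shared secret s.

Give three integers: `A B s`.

A = 11^3 mod 23  (bits of 3 = 11)
  bit 0 = 1: r = r^2 * 11 mod 23 = 1^2 * 11 = 1*11 = 11
  bit 1 = 1: r = r^2 * 11 mod 23 = 11^2 * 11 = 6*11 = 20
  -> A = 20
B = 11^17 mod 23  (bits of 17 = 10001)
  bit 0 = 1: r = r^2 * 11 mod 23 = 1^2 * 11 = 1*11 = 11
  bit 1 = 0: r = r^2 mod 23 = 11^2 = 6
  bit 2 = 0: r = r^2 mod 23 = 6^2 = 13
  bit 3 = 0: r = r^2 mod 23 = 13^2 = 8
  bit 4 = 1: r = r^2 * 11 mod 23 = 8^2 * 11 = 18*11 = 14
  -> B = 14
s = B^a = 14^3 mod 23  (bits of 3 = 11)
  bit 0 = 1: r = r^2 * 14 mod 23 = 1^2 * 14 = 1*14 = 14
  bit 1 = 1: r = r^2 * 14 mod 23 = 14^2 * 14 = 12*14 = 7
  -> s = B^a = 7

Answer: 20 14 7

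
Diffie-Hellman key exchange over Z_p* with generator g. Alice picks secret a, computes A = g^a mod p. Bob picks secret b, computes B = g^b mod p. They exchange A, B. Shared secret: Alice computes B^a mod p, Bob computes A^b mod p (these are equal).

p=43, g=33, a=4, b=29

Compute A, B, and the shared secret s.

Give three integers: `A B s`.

A = 33^4 mod 43  (bits of 4 = 100)
  bit 0 = 1: r = r^2 * 33 mod 43 = 1^2 * 33 = 1*33 = 33
  bit 1 = 0: r = r^2 mod 43 = 33^2 = 14
  bit 2 = 0: r = r^2 mod 43 = 14^2 = 24
  -> A = 24
B = 33^29 mod 43  (bits of 29 = 11101)
  bit 0 = 1: r = r^2 * 33 mod 43 = 1^2 * 33 = 1*33 = 33
  bit 1 = 1: r = r^2 * 33 mod 43 = 33^2 * 33 = 14*33 = 32
  bit 2 = 1: r = r^2 * 33 mod 43 = 32^2 * 33 = 35*33 = 37
  bit 3 = 0: r = r^2 mod 43 = 37^2 = 36
  bit 4 = 1: r = r^2 * 33 mod 43 = 36^2 * 33 = 6*33 = 26
  -> B = 26
s = B^a = 26^4 mod 43  (bits of 4 = 100)
  bit 0 = 1: r = r^2 * 26 mod 43 = 1^2 * 26 = 1*26 = 26
  bit 1 = 0: r = r^2 mod 43 = 26^2 = 31
  bit 2 = 0: r = r^2 mod 43 = 31^2 = 15
  -> s = B^a = 15

Answer: 24 26 15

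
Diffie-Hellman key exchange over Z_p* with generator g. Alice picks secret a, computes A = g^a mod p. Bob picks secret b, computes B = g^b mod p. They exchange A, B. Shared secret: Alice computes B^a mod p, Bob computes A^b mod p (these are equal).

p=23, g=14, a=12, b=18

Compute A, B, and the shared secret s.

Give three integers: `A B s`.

Answer: 9 4 4

Derivation:
A = 14^12 mod 23  (bits of 12 = 1100)
  bit 0 = 1: r = r^2 * 14 mod 23 = 1^2 * 14 = 1*14 = 14
  bit 1 = 1: r = r^2 * 14 mod 23 = 14^2 * 14 = 12*14 = 7
  bit 2 = 0: r = r^2 mod 23 = 7^2 = 3
  bit 3 = 0: r = r^2 mod 23 = 3^2 = 9
  -> A = 9
B = 14^18 mod 23  (bits of 18 = 10010)
  bit 0 = 1: r = r^2 * 14 mod 23 = 1^2 * 14 = 1*14 = 14
  bit 1 = 0: r = r^2 mod 23 = 14^2 = 12
  bit 2 = 0: r = r^2 mod 23 = 12^2 = 6
  bit 3 = 1: r = r^2 * 14 mod 23 = 6^2 * 14 = 13*14 = 21
  bit 4 = 0: r = r^2 mod 23 = 21^2 = 4
  -> B = 4
s = B^a = 4^12 mod 23  (bits of 12 = 1100)
  bit 0 = 1: r = r^2 * 4 mod 23 = 1^2 * 4 = 1*4 = 4
  bit 1 = 1: r = r^2 * 4 mod 23 = 4^2 * 4 = 16*4 = 18
  bit 2 = 0: r = r^2 mod 23 = 18^2 = 2
  bit 3 = 0: r = r^2 mod 23 = 2^2 = 4
  -> s = B^a = 4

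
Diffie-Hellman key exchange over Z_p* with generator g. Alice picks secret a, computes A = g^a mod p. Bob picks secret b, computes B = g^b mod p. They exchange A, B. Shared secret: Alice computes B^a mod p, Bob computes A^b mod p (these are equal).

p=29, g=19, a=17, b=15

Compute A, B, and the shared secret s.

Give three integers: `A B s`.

Answer: 14 10 15

Derivation:
A = 19^17 mod 29  (bits of 17 = 10001)
  bit 0 = 1: r = r^2 * 19 mod 29 = 1^2 * 19 = 1*19 = 19
  bit 1 = 0: r = r^2 mod 29 = 19^2 = 13
  bit 2 = 0: r = r^2 mod 29 = 13^2 = 24
  bit 3 = 0: r = r^2 mod 29 = 24^2 = 25
  bit 4 = 1: r = r^2 * 19 mod 29 = 25^2 * 19 = 16*19 = 14
  -> A = 14
B = 19^15 mod 29  (bits of 15 = 1111)
  bit 0 = 1: r = r^2 * 19 mod 29 = 1^2 * 19 = 1*19 = 19
  bit 1 = 1: r = r^2 * 19 mod 29 = 19^2 * 19 = 13*19 = 15
  bit 2 = 1: r = r^2 * 19 mod 29 = 15^2 * 19 = 22*19 = 12
  bit 3 = 1: r = r^2 * 19 mod 29 = 12^2 * 19 = 28*19 = 10
  -> B = 10
s = B^a = 10^17 mod 29  (bits of 17 = 10001)
  bit 0 = 1: r = r^2 * 10 mod 29 = 1^2 * 10 = 1*10 = 10
  bit 1 = 0: r = r^2 mod 29 = 10^2 = 13
  bit 2 = 0: r = r^2 mod 29 = 13^2 = 24
  bit 3 = 0: r = r^2 mod 29 = 24^2 = 25
  bit 4 = 1: r = r^2 * 10 mod 29 = 25^2 * 10 = 16*10 = 15
  -> s = B^a = 15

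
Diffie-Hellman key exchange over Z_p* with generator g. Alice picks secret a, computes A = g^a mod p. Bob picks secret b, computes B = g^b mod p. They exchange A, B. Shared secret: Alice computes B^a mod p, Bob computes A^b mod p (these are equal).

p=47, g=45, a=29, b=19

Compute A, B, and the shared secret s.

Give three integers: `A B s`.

Answer: 30 44 23

Derivation:
A = 45^29 mod 47  (bits of 29 = 11101)
  bit 0 = 1: r = r^2 * 45 mod 47 = 1^2 * 45 = 1*45 = 45
  bit 1 = 1: r = r^2 * 45 mod 47 = 45^2 * 45 = 4*45 = 39
  bit 2 = 1: r = r^2 * 45 mod 47 = 39^2 * 45 = 17*45 = 13
  bit 3 = 0: r = r^2 mod 47 = 13^2 = 28
  bit 4 = 1: r = r^2 * 45 mod 47 = 28^2 * 45 = 32*45 = 30
  -> A = 30
B = 45^19 mod 47  (bits of 19 = 10011)
  bit 0 = 1: r = r^2 * 45 mod 47 = 1^2 * 45 = 1*45 = 45
  bit 1 = 0: r = r^2 mod 47 = 45^2 = 4
  bit 2 = 0: r = r^2 mod 47 = 4^2 = 16
  bit 3 = 1: r = r^2 * 45 mod 47 = 16^2 * 45 = 21*45 = 5
  bit 4 = 1: r = r^2 * 45 mod 47 = 5^2 * 45 = 25*45 = 44
  -> B = 44
s = B^a = 44^29 mod 47  (bits of 29 = 11101)
  bit 0 = 1: r = r^2 * 44 mod 47 = 1^2 * 44 = 1*44 = 44
  bit 1 = 1: r = r^2 * 44 mod 47 = 44^2 * 44 = 9*44 = 20
  bit 2 = 1: r = r^2 * 44 mod 47 = 20^2 * 44 = 24*44 = 22
  bit 3 = 0: r = r^2 mod 47 = 22^2 = 14
  bit 4 = 1: r = r^2 * 44 mod 47 = 14^2 * 44 = 8*44 = 23
  -> s = B^a = 23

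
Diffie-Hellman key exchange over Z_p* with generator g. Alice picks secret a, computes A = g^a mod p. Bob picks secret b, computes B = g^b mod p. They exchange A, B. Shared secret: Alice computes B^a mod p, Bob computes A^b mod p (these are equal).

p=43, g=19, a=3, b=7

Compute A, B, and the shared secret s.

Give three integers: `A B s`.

Answer: 22 37 42

Derivation:
A = 19^3 mod 43  (bits of 3 = 11)
  bit 0 = 1: r = r^2 * 19 mod 43 = 1^2 * 19 = 1*19 = 19
  bit 1 = 1: r = r^2 * 19 mod 43 = 19^2 * 19 = 17*19 = 22
  -> A = 22
B = 19^7 mod 43  (bits of 7 = 111)
  bit 0 = 1: r = r^2 * 19 mod 43 = 1^2 * 19 = 1*19 = 19
  bit 1 = 1: r = r^2 * 19 mod 43 = 19^2 * 19 = 17*19 = 22
  bit 2 = 1: r = r^2 * 19 mod 43 = 22^2 * 19 = 11*19 = 37
  -> B = 37
s = B^a = 37^3 mod 43  (bits of 3 = 11)
  bit 0 = 1: r = r^2 * 37 mod 43 = 1^2 * 37 = 1*37 = 37
  bit 1 = 1: r = r^2 * 37 mod 43 = 37^2 * 37 = 36*37 = 42
  -> s = B^a = 42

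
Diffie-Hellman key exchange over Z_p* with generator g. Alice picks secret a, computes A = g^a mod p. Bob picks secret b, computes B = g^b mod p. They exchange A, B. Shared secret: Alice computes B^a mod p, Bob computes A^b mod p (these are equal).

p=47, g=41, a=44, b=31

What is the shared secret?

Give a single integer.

Answer: 4

Derivation:
A = 41^44 mod 47  (bits of 44 = 101100)
  bit 0 = 1: r = r^2 * 41 mod 47 = 1^2 * 41 = 1*41 = 41
  bit 1 = 0: r = r^2 mod 47 = 41^2 = 36
  bit 2 = 1: r = r^2 * 41 mod 47 = 36^2 * 41 = 27*41 = 26
  bit 3 = 1: r = r^2 * 41 mod 47 = 26^2 * 41 = 18*41 = 33
  bit 4 = 0: r = r^2 mod 47 = 33^2 = 8
  bit 5 = 0: r = r^2 mod 47 = 8^2 = 17
  -> A = 17
B = 41^31 mod 47  (bits of 31 = 11111)
  bit 0 = 1: r = r^2 * 41 mod 47 = 1^2 * 41 = 1*41 = 41
  bit 1 = 1: r = r^2 * 41 mod 47 = 41^2 * 41 = 36*41 = 19
  bit 2 = 1: r = r^2 * 41 mod 47 = 19^2 * 41 = 32*41 = 43
  bit 3 = 1: r = r^2 * 41 mod 47 = 43^2 * 41 = 16*41 = 45
  bit 4 = 1: r = r^2 * 41 mod 47 = 45^2 * 41 = 4*41 = 23
  -> B = 23
s = B^a = 23^44 mod 47  (bits of 44 = 101100)
  bit 0 = 1: r = r^2 * 23 mod 47 = 1^2 * 23 = 1*23 = 23
  bit 1 = 0: r = r^2 mod 47 = 23^2 = 12
  bit 2 = 1: r = r^2 * 23 mod 47 = 12^2 * 23 = 3*23 = 22
  bit 3 = 1: r = r^2 * 23 mod 47 = 22^2 * 23 = 14*23 = 40
  bit 4 = 0: r = r^2 mod 47 = 40^2 = 2
  bit 5 = 0: r = r^2 mod 47 = 2^2 = 4
  -> s = B^a = 4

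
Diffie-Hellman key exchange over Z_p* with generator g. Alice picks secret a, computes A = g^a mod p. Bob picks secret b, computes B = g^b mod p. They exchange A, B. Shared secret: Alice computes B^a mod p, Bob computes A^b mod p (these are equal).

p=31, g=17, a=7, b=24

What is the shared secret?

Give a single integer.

Answer: 16

Derivation:
A = 17^7 mod 31  (bits of 7 = 111)
  bit 0 = 1: r = r^2 * 17 mod 31 = 1^2 * 17 = 1*17 = 17
  bit 1 = 1: r = r^2 * 17 mod 31 = 17^2 * 17 = 10*17 = 15
  bit 2 = 1: r = r^2 * 17 mod 31 = 15^2 * 17 = 8*17 = 12
  -> A = 12
B = 17^24 mod 31  (bits of 24 = 11000)
  bit 0 = 1: r = r^2 * 17 mod 31 = 1^2 * 17 = 1*17 = 17
  bit 1 = 1: r = r^2 * 17 mod 31 = 17^2 * 17 = 10*17 = 15
  bit 2 = 0: r = r^2 mod 31 = 15^2 = 8
  bit 3 = 0: r = r^2 mod 31 = 8^2 = 2
  bit 4 = 0: r = r^2 mod 31 = 2^2 = 4
  -> B = 4
s = B^a = 4^7 mod 31  (bits of 7 = 111)
  bit 0 = 1: r = r^2 * 4 mod 31 = 1^2 * 4 = 1*4 = 4
  bit 1 = 1: r = r^2 * 4 mod 31 = 4^2 * 4 = 16*4 = 2
  bit 2 = 1: r = r^2 * 4 mod 31 = 2^2 * 4 = 4*4 = 16
  -> s = B^a = 16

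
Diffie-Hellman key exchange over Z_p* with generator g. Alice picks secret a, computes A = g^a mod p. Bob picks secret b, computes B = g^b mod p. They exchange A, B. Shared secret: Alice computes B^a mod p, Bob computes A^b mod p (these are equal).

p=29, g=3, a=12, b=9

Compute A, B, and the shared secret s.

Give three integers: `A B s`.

Answer: 16 21 24

Derivation:
A = 3^12 mod 29  (bits of 12 = 1100)
  bit 0 = 1: r = r^2 * 3 mod 29 = 1^2 * 3 = 1*3 = 3
  bit 1 = 1: r = r^2 * 3 mod 29 = 3^2 * 3 = 9*3 = 27
  bit 2 = 0: r = r^2 mod 29 = 27^2 = 4
  bit 3 = 0: r = r^2 mod 29 = 4^2 = 16
  -> A = 16
B = 3^9 mod 29  (bits of 9 = 1001)
  bit 0 = 1: r = r^2 * 3 mod 29 = 1^2 * 3 = 1*3 = 3
  bit 1 = 0: r = r^2 mod 29 = 3^2 = 9
  bit 2 = 0: r = r^2 mod 29 = 9^2 = 23
  bit 3 = 1: r = r^2 * 3 mod 29 = 23^2 * 3 = 7*3 = 21
  -> B = 21
s = B^a = 21^12 mod 29  (bits of 12 = 1100)
  bit 0 = 1: r = r^2 * 21 mod 29 = 1^2 * 21 = 1*21 = 21
  bit 1 = 1: r = r^2 * 21 mod 29 = 21^2 * 21 = 6*21 = 10
  bit 2 = 0: r = r^2 mod 29 = 10^2 = 13
  bit 3 = 0: r = r^2 mod 29 = 13^2 = 24
  -> s = B^a = 24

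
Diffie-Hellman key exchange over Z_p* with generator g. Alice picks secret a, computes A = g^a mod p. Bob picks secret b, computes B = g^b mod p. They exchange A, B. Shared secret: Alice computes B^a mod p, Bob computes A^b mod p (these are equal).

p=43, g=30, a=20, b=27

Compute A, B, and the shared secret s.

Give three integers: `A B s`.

Answer: 10 27 35

Derivation:
A = 30^20 mod 43  (bits of 20 = 10100)
  bit 0 = 1: r = r^2 * 30 mod 43 = 1^2 * 30 = 1*30 = 30
  bit 1 = 0: r = r^2 mod 43 = 30^2 = 40
  bit 2 = 1: r = r^2 * 30 mod 43 = 40^2 * 30 = 9*30 = 12
  bit 3 = 0: r = r^2 mod 43 = 12^2 = 15
  bit 4 = 0: r = r^2 mod 43 = 15^2 = 10
  -> A = 10
B = 30^27 mod 43  (bits of 27 = 11011)
  bit 0 = 1: r = r^2 * 30 mod 43 = 1^2 * 30 = 1*30 = 30
  bit 1 = 1: r = r^2 * 30 mod 43 = 30^2 * 30 = 40*30 = 39
  bit 2 = 0: r = r^2 mod 43 = 39^2 = 16
  bit 3 = 1: r = r^2 * 30 mod 43 = 16^2 * 30 = 41*30 = 26
  bit 4 = 1: r = r^2 * 30 mod 43 = 26^2 * 30 = 31*30 = 27
  -> B = 27
s = B^a = 27^20 mod 43  (bits of 20 = 10100)
  bit 0 = 1: r = r^2 * 27 mod 43 = 1^2 * 27 = 1*27 = 27
  bit 1 = 0: r = r^2 mod 43 = 27^2 = 41
  bit 2 = 1: r = r^2 * 27 mod 43 = 41^2 * 27 = 4*27 = 22
  bit 3 = 0: r = r^2 mod 43 = 22^2 = 11
  bit 4 = 0: r = r^2 mod 43 = 11^2 = 35
  -> s = B^a = 35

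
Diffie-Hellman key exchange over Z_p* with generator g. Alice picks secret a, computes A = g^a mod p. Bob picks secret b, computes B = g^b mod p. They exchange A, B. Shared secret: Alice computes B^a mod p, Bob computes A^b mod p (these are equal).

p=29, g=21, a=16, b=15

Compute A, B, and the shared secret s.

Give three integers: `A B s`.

Answer: 23 8 23

Derivation:
A = 21^16 mod 29  (bits of 16 = 10000)
  bit 0 = 1: r = r^2 * 21 mod 29 = 1^2 * 21 = 1*21 = 21
  bit 1 = 0: r = r^2 mod 29 = 21^2 = 6
  bit 2 = 0: r = r^2 mod 29 = 6^2 = 7
  bit 3 = 0: r = r^2 mod 29 = 7^2 = 20
  bit 4 = 0: r = r^2 mod 29 = 20^2 = 23
  -> A = 23
B = 21^15 mod 29  (bits of 15 = 1111)
  bit 0 = 1: r = r^2 * 21 mod 29 = 1^2 * 21 = 1*21 = 21
  bit 1 = 1: r = r^2 * 21 mod 29 = 21^2 * 21 = 6*21 = 10
  bit 2 = 1: r = r^2 * 21 mod 29 = 10^2 * 21 = 13*21 = 12
  bit 3 = 1: r = r^2 * 21 mod 29 = 12^2 * 21 = 28*21 = 8
  -> B = 8
s = B^a = 8^16 mod 29  (bits of 16 = 10000)
  bit 0 = 1: r = r^2 * 8 mod 29 = 1^2 * 8 = 1*8 = 8
  bit 1 = 0: r = r^2 mod 29 = 8^2 = 6
  bit 2 = 0: r = r^2 mod 29 = 6^2 = 7
  bit 3 = 0: r = r^2 mod 29 = 7^2 = 20
  bit 4 = 0: r = r^2 mod 29 = 20^2 = 23
  -> s = B^a = 23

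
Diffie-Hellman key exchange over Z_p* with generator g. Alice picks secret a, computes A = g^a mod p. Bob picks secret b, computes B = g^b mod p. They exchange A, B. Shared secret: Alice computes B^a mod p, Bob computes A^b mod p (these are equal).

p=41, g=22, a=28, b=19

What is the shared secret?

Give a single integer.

Answer: 31

Derivation:
A = 22^28 mod 41  (bits of 28 = 11100)
  bit 0 = 1: r = r^2 * 22 mod 41 = 1^2 * 22 = 1*22 = 22
  bit 1 = 1: r = r^2 * 22 mod 41 = 22^2 * 22 = 33*22 = 29
  bit 2 = 1: r = r^2 * 22 mod 41 = 29^2 * 22 = 21*22 = 11
  bit 3 = 0: r = r^2 mod 41 = 11^2 = 39
  bit 4 = 0: r = r^2 mod 41 = 39^2 = 4
  -> A = 4
B = 22^19 mod 41  (bits of 19 = 10011)
  bit 0 = 1: r = r^2 * 22 mod 41 = 1^2 * 22 = 1*22 = 22
  bit 1 = 0: r = r^2 mod 41 = 22^2 = 33
  bit 2 = 0: r = r^2 mod 41 = 33^2 = 23
  bit 3 = 1: r = r^2 * 22 mod 41 = 23^2 * 22 = 37*22 = 35
  bit 4 = 1: r = r^2 * 22 mod 41 = 35^2 * 22 = 36*22 = 13
  -> B = 13
s = B^a = 13^28 mod 41  (bits of 28 = 11100)
  bit 0 = 1: r = r^2 * 13 mod 41 = 1^2 * 13 = 1*13 = 13
  bit 1 = 1: r = r^2 * 13 mod 41 = 13^2 * 13 = 5*13 = 24
  bit 2 = 1: r = r^2 * 13 mod 41 = 24^2 * 13 = 2*13 = 26
  bit 3 = 0: r = r^2 mod 41 = 26^2 = 20
  bit 4 = 0: r = r^2 mod 41 = 20^2 = 31
  -> s = B^a = 31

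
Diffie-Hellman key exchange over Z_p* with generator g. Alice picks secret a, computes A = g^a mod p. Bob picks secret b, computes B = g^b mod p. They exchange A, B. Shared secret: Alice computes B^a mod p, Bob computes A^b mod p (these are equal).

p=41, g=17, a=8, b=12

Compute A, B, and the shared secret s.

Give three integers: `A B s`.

A = 17^8 mod 41  (bits of 8 = 1000)
  bit 0 = 1: r = r^2 * 17 mod 41 = 1^2 * 17 = 1*17 = 17
  bit 1 = 0: r = r^2 mod 41 = 17^2 = 2
  bit 2 = 0: r = r^2 mod 41 = 2^2 = 4
  bit 3 = 0: r = r^2 mod 41 = 4^2 = 16
  -> A = 16
B = 17^12 mod 41  (bits of 12 = 1100)
  bit 0 = 1: r = r^2 * 17 mod 41 = 1^2 * 17 = 1*17 = 17
  bit 1 = 1: r = r^2 * 17 mod 41 = 17^2 * 17 = 2*17 = 34
  bit 2 = 0: r = r^2 mod 41 = 34^2 = 8
  bit 3 = 0: r = r^2 mod 41 = 8^2 = 23
  -> B = 23
s = B^a = 23^8 mod 41  (bits of 8 = 1000)
  bit 0 = 1: r = r^2 * 23 mod 41 = 1^2 * 23 = 1*23 = 23
  bit 1 = 0: r = r^2 mod 41 = 23^2 = 37
  bit 2 = 0: r = r^2 mod 41 = 37^2 = 16
  bit 3 = 0: r = r^2 mod 41 = 16^2 = 10
  -> s = B^a = 10

Answer: 16 23 10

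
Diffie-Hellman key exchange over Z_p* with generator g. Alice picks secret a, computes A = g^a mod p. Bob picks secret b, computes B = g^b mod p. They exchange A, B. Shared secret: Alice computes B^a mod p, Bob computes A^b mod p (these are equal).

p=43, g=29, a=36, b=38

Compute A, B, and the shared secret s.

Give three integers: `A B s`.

Answer: 41 38 35

Derivation:
A = 29^36 mod 43  (bits of 36 = 100100)
  bit 0 = 1: r = r^2 * 29 mod 43 = 1^2 * 29 = 1*29 = 29
  bit 1 = 0: r = r^2 mod 43 = 29^2 = 24
  bit 2 = 0: r = r^2 mod 43 = 24^2 = 17
  bit 3 = 1: r = r^2 * 29 mod 43 = 17^2 * 29 = 31*29 = 39
  bit 4 = 0: r = r^2 mod 43 = 39^2 = 16
  bit 5 = 0: r = r^2 mod 43 = 16^2 = 41
  -> A = 41
B = 29^38 mod 43  (bits of 38 = 100110)
  bit 0 = 1: r = r^2 * 29 mod 43 = 1^2 * 29 = 1*29 = 29
  bit 1 = 0: r = r^2 mod 43 = 29^2 = 24
  bit 2 = 0: r = r^2 mod 43 = 24^2 = 17
  bit 3 = 1: r = r^2 * 29 mod 43 = 17^2 * 29 = 31*29 = 39
  bit 4 = 1: r = r^2 * 29 mod 43 = 39^2 * 29 = 16*29 = 34
  bit 5 = 0: r = r^2 mod 43 = 34^2 = 38
  -> B = 38
s = B^a = 38^36 mod 43  (bits of 36 = 100100)
  bit 0 = 1: r = r^2 * 38 mod 43 = 1^2 * 38 = 1*38 = 38
  bit 1 = 0: r = r^2 mod 43 = 38^2 = 25
  bit 2 = 0: r = r^2 mod 43 = 25^2 = 23
  bit 3 = 1: r = r^2 * 38 mod 43 = 23^2 * 38 = 13*38 = 21
  bit 4 = 0: r = r^2 mod 43 = 21^2 = 11
  bit 5 = 0: r = r^2 mod 43 = 11^2 = 35
  -> s = B^a = 35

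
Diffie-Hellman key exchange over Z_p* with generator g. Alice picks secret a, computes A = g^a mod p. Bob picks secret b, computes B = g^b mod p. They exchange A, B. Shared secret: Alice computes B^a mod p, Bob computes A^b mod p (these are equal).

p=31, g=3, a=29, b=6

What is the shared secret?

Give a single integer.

A = 3^29 mod 31  (bits of 29 = 11101)
  bit 0 = 1: r = r^2 * 3 mod 31 = 1^2 * 3 = 1*3 = 3
  bit 1 = 1: r = r^2 * 3 mod 31 = 3^2 * 3 = 9*3 = 27
  bit 2 = 1: r = r^2 * 3 mod 31 = 27^2 * 3 = 16*3 = 17
  bit 3 = 0: r = r^2 mod 31 = 17^2 = 10
  bit 4 = 1: r = r^2 * 3 mod 31 = 10^2 * 3 = 7*3 = 21
  -> A = 21
B = 3^6 mod 31  (bits of 6 = 110)
  bit 0 = 1: r = r^2 * 3 mod 31 = 1^2 * 3 = 1*3 = 3
  bit 1 = 1: r = r^2 * 3 mod 31 = 3^2 * 3 = 9*3 = 27
  bit 2 = 0: r = r^2 mod 31 = 27^2 = 16
  -> B = 16
s = B^a = 16^29 mod 31  (bits of 29 = 11101)
  bit 0 = 1: r = r^2 * 16 mod 31 = 1^2 * 16 = 1*16 = 16
  bit 1 = 1: r = r^2 * 16 mod 31 = 16^2 * 16 = 8*16 = 4
  bit 2 = 1: r = r^2 * 16 mod 31 = 4^2 * 16 = 16*16 = 8
  bit 3 = 0: r = r^2 mod 31 = 8^2 = 2
  bit 4 = 1: r = r^2 * 16 mod 31 = 2^2 * 16 = 4*16 = 2
  -> s = B^a = 2

Answer: 2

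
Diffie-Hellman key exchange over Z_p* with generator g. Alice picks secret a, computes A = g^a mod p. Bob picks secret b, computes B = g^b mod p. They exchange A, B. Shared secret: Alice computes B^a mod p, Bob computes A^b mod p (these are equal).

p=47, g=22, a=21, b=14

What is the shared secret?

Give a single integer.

A = 22^21 mod 47  (bits of 21 = 10101)
  bit 0 = 1: r = r^2 * 22 mod 47 = 1^2 * 22 = 1*22 = 22
  bit 1 = 0: r = r^2 mod 47 = 22^2 = 14
  bit 2 = 1: r = r^2 * 22 mod 47 = 14^2 * 22 = 8*22 = 35
  bit 3 = 0: r = r^2 mod 47 = 35^2 = 3
  bit 4 = 1: r = r^2 * 22 mod 47 = 3^2 * 22 = 9*22 = 10
  -> A = 10
B = 22^14 mod 47  (bits of 14 = 1110)
  bit 0 = 1: r = r^2 * 22 mod 47 = 1^2 * 22 = 1*22 = 22
  bit 1 = 1: r = r^2 * 22 mod 47 = 22^2 * 22 = 14*22 = 26
  bit 2 = 1: r = r^2 * 22 mod 47 = 26^2 * 22 = 18*22 = 20
  bit 3 = 0: r = r^2 mod 47 = 20^2 = 24
  -> B = 24
s = B^a = 24^21 mod 47  (bits of 21 = 10101)
  bit 0 = 1: r = r^2 * 24 mod 47 = 1^2 * 24 = 1*24 = 24
  bit 1 = 0: r = r^2 mod 47 = 24^2 = 12
  bit 2 = 1: r = r^2 * 24 mod 47 = 12^2 * 24 = 3*24 = 25
  bit 3 = 0: r = r^2 mod 47 = 25^2 = 14
  bit 4 = 1: r = r^2 * 24 mod 47 = 14^2 * 24 = 8*24 = 4
  -> s = B^a = 4

Answer: 4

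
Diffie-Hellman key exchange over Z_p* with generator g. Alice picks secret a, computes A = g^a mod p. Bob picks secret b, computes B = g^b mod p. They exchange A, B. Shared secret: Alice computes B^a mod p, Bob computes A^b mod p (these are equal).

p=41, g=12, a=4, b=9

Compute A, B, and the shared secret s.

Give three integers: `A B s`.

A = 12^4 mod 41  (bits of 4 = 100)
  bit 0 = 1: r = r^2 * 12 mod 41 = 1^2 * 12 = 1*12 = 12
  bit 1 = 0: r = r^2 mod 41 = 12^2 = 21
  bit 2 = 0: r = r^2 mod 41 = 21^2 = 31
  -> A = 31
B = 12^9 mod 41  (bits of 9 = 1001)
  bit 0 = 1: r = r^2 * 12 mod 41 = 1^2 * 12 = 1*12 = 12
  bit 1 = 0: r = r^2 mod 41 = 12^2 = 21
  bit 2 = 0: r = r^2 mod 41 = 21^2 = 31
  bit 3 = 1: r = r^2 * 12 mod 41 = 31^2 * 12 = 18*12 = 11
  -> B = 11
s = B^a = 11^4 mod 41  (bits of 4 = 100)
  bit 0 = 1: r = r^2 * 11 mod 41 = 1^2 * 11 = 1*11 = 11
  bit 1 = 0: r = r^2 mod 41 = 11^2 = 39
  bit 2 = 0: r = r^2 mod 41 = 39^2 = 4
  -> s = B^a = 4

Answer: 31 11 4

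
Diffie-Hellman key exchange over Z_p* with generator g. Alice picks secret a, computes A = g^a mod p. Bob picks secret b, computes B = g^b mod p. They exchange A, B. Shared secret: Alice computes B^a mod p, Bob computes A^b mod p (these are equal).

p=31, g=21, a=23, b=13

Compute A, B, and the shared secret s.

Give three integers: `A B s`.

Answer: 17 22 3

Derivation:
A = 21^23 mod 31  (bits of 23 = 10111)
  bit 0 = 1: r = r^2 * 21 mod 31 = 1^2 * 21 = 1*21 = 21
  bit 1 = 0: r = r^2 mod 31 = 21^2 = 7
  bit 2 = 1: r = r^2 * 21 mod 31 = 7^2 * 21 = 18*21 = 6
  bit 3 = 1: r = r^2 * 21 mod 31 = 6^2 * 21 = 5*21 = 12
  bit 4 = 1: r = r^2 * 21 mod 31 = 12^2 * 21 = 20*21 = 17
  -> A = 17
B = 21^13 mod 31  (bits of 13 = 1101)
  bit 0 = 1: r = r^2 * 21 mod 31 = 1^2 * 21 = 1*21 = 21
  bit 1 = 1: r = r^2 * 21 mod 31 = 21^2 * 21 = 7*21 = 23
  bit 2 = 0: r = r^2 mod 31 = 23^2 = 2
  bit 3 = 1: r = r^2 * 21 mod 31 = 2^2 * 21 = 4*21 = 22
  -> B = 22
s = B^a = 22^23 mod 31  (bits of 23 = 10111)
  bit 0 = 1: r = r^2 * 22 mod 31 = 1^2 * 22 = 1*22 = 22
  bit 1 = 0: r = r^2 mod 31 = 22^2 = 19
  bit 2 = 1: r = r^2 * 22 mod 31 = 19^2 * 22 = 20*22 = 6
  bit 3 = 1: r = r^2 * 22 mod 31 = 6^2 * 22 = 5*22 = 17
  bit 4 = 1: r = r^2 * 22 mod 31 = 17^2 * 22 = 10*22 = 3
  -> s = B^a = 3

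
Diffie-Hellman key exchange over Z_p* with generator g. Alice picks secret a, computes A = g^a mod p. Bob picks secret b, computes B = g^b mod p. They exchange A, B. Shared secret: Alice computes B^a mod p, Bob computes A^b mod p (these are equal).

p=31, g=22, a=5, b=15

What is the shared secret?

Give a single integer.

Answer: 30

Derivation:
A = 22^5 mod 31  (bits of 5 = 101)
  bit 0 = 1: r = r^2 * 22 mod 31 = 1^2 * 22 = 1*22 = 22
  bit 1 = 0: r = r^2 mod 31 = 22^2 = 19
  bit 2 = 1: r = r^2 * 22 mod 31 = 19^2 * 22 = 20*22 = 6
  -> A = 6
B = 22^15 mod 31  (bits of 15 = 1111)
  bit 0 = 1: r = r^2 * 22 mod 31 = 1^2 * 22 = 1*22 = 22
  bit 1 = 1: r = r^2 * 22 mod 31 = 22^2 * 22 = 19*22 = 15
  bit 2 = 1: r = r^2 * 22 mod 31 = 15^2 * 22 = 8*22 = 21
  bit 3 = 1: r = r^2 * 22 mod 31 = 21^2 * 22 = 7*22 = 30
  -> B = 30
s = B^a = 30^5 mod 31  (bits of 5 = 101)
  bit 0 = 1: r = r^2 * 30 mod 31 = 1^2 * 30 = 1*30 = 30
  bit 1 = 0: r = r^2 mod 31 = 30^2 = 1
  bit 2 = 1: r = r^2 * 30 mod 31 = 1^2 * 30 = 1*30 = 30
  -> s = B^a = 30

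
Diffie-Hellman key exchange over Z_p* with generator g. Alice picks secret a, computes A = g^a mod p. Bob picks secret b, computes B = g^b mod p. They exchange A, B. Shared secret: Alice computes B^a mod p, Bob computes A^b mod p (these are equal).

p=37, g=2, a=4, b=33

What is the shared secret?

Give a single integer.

A = 2^4 mod 37  (bits of 4 = 100)
  bit 0 = 1: r = r^2 * 2 mod 37 = 1^2 * 2 = 1*2 = 2
  bit 1 = 0: r = r^2 mod 37 = 2^2 = 4
  bit 2 = 0: r = r^2 mod 37 = 4^2 = 16
  -> A = 16
B = 2^33 mod 37  (bits of 33 = 100001)
  bit 0 = 1: r = r^2 * 2 mod 37 = 1^2 * 2 = 1*2 = 2
  bit 1 = 0: r = r^2 mod 37 = 2^2 = 4
  bit 2 = 0: r = r^2 mod 37 = 4^2 = 16
  bit 3 = 0: r = r^2 mod 37 = 16^2 = 34
  bit 4 = 0: r = r^2 mod 37 = 34^2 = 9
  bit 5 = 1: r = r^2 * 2 mod 37 = 9^2 * 2 = 7*2 = 14
  -> B = 14
s = B^a = 14^4 mod 37  (bits of 4 = 100)
  bit 0 = 1: r = r^2 * 14 mod 37 = 1^2 * 14 = 1*14 = 14
  bit 1 = 0: r = r^2 mod 37 = 14^2 = 11
  bit 2 = 0: r = r^2 mod 37 = 11^2 = 10
  -> s = B^a = 10

Answer: 10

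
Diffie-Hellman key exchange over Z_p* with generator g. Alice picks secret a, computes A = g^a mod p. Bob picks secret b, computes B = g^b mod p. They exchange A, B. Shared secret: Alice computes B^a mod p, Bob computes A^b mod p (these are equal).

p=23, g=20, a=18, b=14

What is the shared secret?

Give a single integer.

Answer: 8

Derivation:
A = 20^18 mod 23  (bits of 18 = 10010)
  bit 0 = 1: r = r^2 * 20 mod 23 = 1^2 * 20 = 1*20 = 20
  bit 1 = 0: r = r^2 mod 23 = 20^2 = 9
  bit 2 = 0: r = r^2 mod 23 = 9^2 = 12
  bit 3 = 1: r = r^2 * 20 mod 23 = 12^2 * 20 = 6*20 = 5
  bit 4 = 0: r = r^2 mod 23 = 5^2 = 2
  -> A = 2
B = 20^14 mod 23  (bits of 14 = 1110)
  bit 0 = 1: r = r^2 * 20 mod 23 = 1^2 * 20 = 1*20 = 20
  bit 1 = 1: r = r^2 * 20 mod 23 = 20^2 * 20 = 9*20 = 19
  bit 2 = 1: r = r^2 * 20 mod 23 = 19^2 * 20 = 16*20 = 21
  bit 3 = 0: r = r^2 mod 23 = 21^2 = 4
  -> B = 4
s = B^a = 4^18 mod 23  (bits of 18 = 10010)
  bit 0 = 1: r = r^2 * 4 mod 23 = 1^2 * 4 = 1*4 = 4
  bit 1 = 0: r = r^2 mod 23 = 4^2 = 16
  bit 2 = 0: r = r^2 mod 23 = 16^2 = 3
  bit 3 = 1: r = r^2 * 4 mod 23 = 3^2 * 4 = 9*4 = 13
  bit 4 = 0: r = r^2 mod 23 = 13^2 = 8
  -> s = B^a = 8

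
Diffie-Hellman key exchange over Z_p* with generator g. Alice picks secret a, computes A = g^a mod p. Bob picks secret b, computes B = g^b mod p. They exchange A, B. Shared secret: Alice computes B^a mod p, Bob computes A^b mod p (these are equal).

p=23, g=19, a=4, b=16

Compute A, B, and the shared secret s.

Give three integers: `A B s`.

Answer: 3 12 13

Derivation:
A = 19^4 mod 23  (bits of 4 = 100)
  bit 0 = 1: r = r^2 * 19 mod 23 = 1^2 * 19 = 1*19 = 19
  bit 1 = 0: r = r^2 mod 23 = 19^2 = 16
  bit 2 = 0: r = r^2 mod 23 = 16^2 = 3
  -> A = 3
B = 19^16 mod 23  (bits of 16 = 10000)
  bit 0 = 1: r = r^2 * 19 mod 23 = 1^2 * 19 = 1*19 = 19
  bit 1 = 0: r = r^2 mod 23 = 19^2 = 16
  bit 2 = 0: r = r^2 mod 23 = 16^2 = 3
  bit 3 = 0: r = r^2 mod 23 = 3^2 = 9
  bit 4 = 0: r = r^2 mod 23 = 9^2 = 12
  -> B = 12
s = B^a = 12^4 mod 23  (bits of 4 = 100)
  bit 0 = 1: r = r^2 * 12 mod 23 = 1^2 * 12 = 1*12 = 12
  bit 1 = 0: r = r^2 mod 23 = 12^2 = 6
  bit 2 = 0: r = r^2 mod 23 = 6^2 = 13
  -> s = B^a = 13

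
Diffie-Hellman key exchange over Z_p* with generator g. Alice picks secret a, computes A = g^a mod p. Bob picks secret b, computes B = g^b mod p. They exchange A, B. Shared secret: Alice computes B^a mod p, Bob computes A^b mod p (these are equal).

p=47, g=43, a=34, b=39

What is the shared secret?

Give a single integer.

A = 43^34 mod 47  (bits of 34 = 100010)
  bit 0 = 1: r = r^2 * 43 mod 47 = 1^2 * 43 = 1*43 = 43
  bit 1 = 0: r = r^2 mod 47 = 43^2 = 16
  bit 2 = 0: r = r^2 mod 47 = 16^2 = 21
  bit 3 = 0: r = r^2 mod 47 = 21^2 = 18
  bit 4 = 1: r = r^2 * 43 mod 47 = 18^2 * 43 = 42*43 = 20
  bit 5 = 0: r = r^2 mod 47 = 20^2 = 24
  -> A = 24
B = 43^39 mod 47  (bits of 39 = 100111)
  bit 0 = 1: r = r^2 * 43 mod 47 = 1^2 * 43 = 1*43 = 43
  bit 1 = 0: r = r^2 mod 47 = 43^2 = 16
  bit 2 = 0: r = r^2 mod 47 = 16^2 = 21
  bit 3 = 1: r = r^2 * 43 mod 47 = 21^2 * 43 = 18*43 = 22
  bit 4 = 1: r = r^2 * 43 mod 47 = 22^2 * 43 = 14*43 = 38
  bit 5 = 1: r = r^2 * 43 mod 47 = 38^2 * 43 = 34*43 = 5
  -> B = 5
s = B^a = 5^34 mod 47  (bits of 34 = 100010)
  bit 0 = 1: r = r^2 * 5 mod 47 = 1^2 * 5 = 1*5 = 5
  bit 1 = 0: r = r^2 mod 47 = 5^2 = 25
  bit 2 = 0: r = r^2 mod 47 = 25^2 = 14
  bit 3 = 0: r = r^2 mod 47 = 14^2 = 8
  bit 4 = 1: r = r^2 * 5 mod 47 = 8^2 * 5 = 17*5 = 38
  bit 5 = 0: r = r^2 mod 47 = 38^2 = 34
  -> s = B^a = 34

Answer: 34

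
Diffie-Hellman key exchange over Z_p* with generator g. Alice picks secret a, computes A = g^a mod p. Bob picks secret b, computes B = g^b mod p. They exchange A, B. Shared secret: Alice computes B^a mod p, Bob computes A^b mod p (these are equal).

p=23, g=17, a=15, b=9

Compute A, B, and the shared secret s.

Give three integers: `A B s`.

A = 17^15 mod 23  (bits of 15 = 1111)
  bit 0 = 1: r = r^2 * 17 mod 23 = 1^2 * 17 = 1*17 = 17
  bit 1 = 1: r = r^2 * 17 mod 23 = 17^2 * 17 = 13*17 = 14
  bit 2 = 1: r = r^2 * 17 mod 23 = 14^2 * 17 = 12*17 = 20
  bit 3 = 1: r = r^2 * 17 mod 23 = 20^2 * 17 = 9*17 = 15
  -> A = 15
B = 17^9 mod 23  (bits of 9 = 1001)
  bit 0 = 1: r = r^2 * 17 mod 23 = 1^2 * 17 = 1*17 = 17
  bit 1 = 0: r = r^2 mod 23 = 17^2 = 13
  bit 2 = 0: r = r^2 mod 23 = 13^2 = 8
  bit 3 = 1: r = r^2 * 17 mod 23 = 8^2 * 17 = 18*17 = 7
  -> B = 7
s = B^a = 7^15 mod 23  (bits of 15 = 1111)
  bit 0 = 1: r = r^2 * 7 mod 23 = 1^2 * 7 = 1*7 = 7
  bit 1 = 1: r = r^2 * 7 mod 23 = 7^2 * 7 = 3*7 = 21
  bit 2 = 1: r = r^2 * 7 mod 23 = 21^2 * 7 = 4*7 = 5
  bit 3 = 1: r = r^2 * 7 mod 23 = 5^2 * 7 = 2*7 = 14
  -> s = B^a = 14

Answer: 15 7 14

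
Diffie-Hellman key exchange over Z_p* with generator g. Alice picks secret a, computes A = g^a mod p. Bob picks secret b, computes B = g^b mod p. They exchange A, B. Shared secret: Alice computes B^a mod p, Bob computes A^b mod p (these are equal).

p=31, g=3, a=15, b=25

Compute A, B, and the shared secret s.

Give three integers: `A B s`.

A = 3^15 mod 31  (bits of 15 = 1111)
  bit 0 = 1: r = r^2 * 3 mod 31 = 1^2 * 3 = 1*3 = 3
  bit 1 = 1: r = r^2 * 3 mod 31 = 3^2 * 3 = 9*3 = 27
  bit 2 = 1: r = r^2 * 3 mod 31 = 27^2 * 3 = 16*3 = 17
  bit 3 = 1: r = r^2 * 3 mod 31 = 17^2 * 3 = 10*3 = 30
  -> A = 30
B = 3^25 mod 31  (bits of 25 = 11001)
  bit 0 = 1: r = r^2 * 3 mod 31 = 1^2 * 3 = 1*3 = 3
  bit 1 = 1: r = r^2 * 3 mod 31 = 3^2 * 3 = 9*3 = 27
  bit 2 = 0: r = r^2 mod 31 = 27^2 = 16
  bit 3 = 0: r = r^2 mod 31 = 16^2 = 8
  bit 4 = 1: r = r^2 * 3 mod 31 = 8^2 * 3 = 2*3 = 6
  -> B = 6
s = B^a = 6^15 mod 31  (bits of 15 = 1111)
  bit 0 = 1: r = r^2 * 6 mod 31 = 1^2 * 6 = 1*6 = 6
  bit 1 = 1: r = r^2 * 6 mod 31 = 6^2 * 6 = 5*6 = 30
  bit 2 = 1: r = r^2 * 6 mod 31 = 30^2 * 6 = 1*6 = 6
  bit 3 = 1: r = r^2 * 6 mod 31 = 6^2 * 6 = 5*6 = 30
  -> s = B^a = 30

Answer: 30 6 30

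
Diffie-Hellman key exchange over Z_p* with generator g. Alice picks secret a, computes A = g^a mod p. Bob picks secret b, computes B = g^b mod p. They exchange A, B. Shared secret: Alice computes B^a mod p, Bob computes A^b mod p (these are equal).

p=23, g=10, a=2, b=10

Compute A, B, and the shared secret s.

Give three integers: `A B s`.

A = 10^2 mod 23  (bits of 2 = 10)
  bit 0 = 1: r = r^2 * 10 mod 23 = 1^2 * 10 = 1*10 = 10
  bit 1 = 0: r = r^2 mod 23 = 10^2 = 8
  -> A = 8
B = 10^10 mod 23  (bits of 10 = 1010)
  bit 0 = 1: r = r^2 * 10 mod 23 = 1^2 * 10 = 1*10 = 10
  bit 1 = 0: r = r^2 mod 23 = 10^2 = 8
  bit 2 = 1: r = r^2 * 10 mod 23 = 8^2 * 10 = 18*10 = 19
  bit 3 = 0: r = r^2 mod 23 = 19^2 = 16
  -> B = 16
s = B^a = 16^2 mod 23  (bits of 2 = 10)
  bit 0 = 1: r = r^2 * 16 mod 23 = 1^2 * 16 = 1*16 = 16
  bit 1 = 0: r = r^2 mod 23 = 16^2 = 3
  -> s = B^a = 3

Answer: 8 16 3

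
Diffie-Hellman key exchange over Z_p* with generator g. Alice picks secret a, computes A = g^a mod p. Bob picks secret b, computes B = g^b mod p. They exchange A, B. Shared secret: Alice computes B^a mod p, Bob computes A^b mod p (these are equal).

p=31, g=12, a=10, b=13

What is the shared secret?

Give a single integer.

Answer: 25

Derivation:
A = 12^10 mod 31  (bits of 10 = 1010)
  bit 0 = 1: r = r^2 * 12 mod 31 = 1^2 * 12 = 1*12 = 12
  bit 1 = 0: r = r^2 mod 31 = 12^2 = 20
  bit 2 = 1: r = r^2 * 12 mod 31 = 20^2 * 12 = 28*12 = 26
  bit 3 = 0: r = r^2 mod 31 = 26^2 = 25
  -> A = 25
B = 12^13 mod 31  (bits of 13 = 1101)
  bit 0 = 1: r = r^2 * 12 mod 31 = 1^2 * 12 = 1*12 = 12
  bit 1 = 1: r = r^2 * 12 mod 31 = 12^2 * 12 = 20*12 = 23
  bit 2 = 0: r = r^2 mod 31 = 23^2 = 2
  bit 3 = 1: r = r^2 * 12 mod 31 = 2^2 * 12 = 4*12 = 17
  -> B = 17
s = B^a = 17^10 mod 31  (bits of 10 = 1010)
  bit 0 = 1: r = r^2 * 17 mod 31 = 1^2 * 17 = 1*17 = 17
  bit 1 = 0: r = r^2 mod 31 = 17^2 = 10
  bit 2 = 1: r = r^2 * 17 mod 31 = 10^2 * 17 = 7*17 = 26
  bit 3 = 0: r = r^2 mod 31 = 26^2 = 25
  -> s = B^a = 25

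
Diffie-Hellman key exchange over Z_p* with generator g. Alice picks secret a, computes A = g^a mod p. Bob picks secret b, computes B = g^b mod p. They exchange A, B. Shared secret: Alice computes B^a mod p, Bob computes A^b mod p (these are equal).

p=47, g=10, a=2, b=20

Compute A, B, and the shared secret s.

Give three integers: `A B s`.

Answer: 6 18 42

Derivation:
A = 10^2 mod 47  (bits of 2 = 10)
  bit 0 = 1: r = r^2 * 10 mod 47 = 1^2 * 10 = 1*10 = 10
  bit 1 = 0: r = r^2 mod 47 = 10^2 = 6
  -> A = 6
B = 10^20 mod 47  (bits of 20 = 10100)
  bit 0 = 1: r = r^2 * 10 mod 47 = 1^2 * 10 = 1*10 = 10
  bit 1 = 0: r = r^2 mod 47 = 10^2 = 6
  bit 2 = 1: r = r^2 * 10 mod 47 = 6^2 * 10 = 36*10 = 31
  bit 3 = 0: r = r^2 mod 47 = 31^2 = 21
  bit 4 = 0: r = r^2 mod 47 = 21^2 = 18
  -> B = 18
s = B^a = 18^2 mod 47  (bits of 2 = 10)
  bit 0 = 1: r = r^2 * 18 mod 47 = 1^2 * 18 = 1*18 = 18
  bit 1 = 0: r = r^2 mod 47 = 18^2 = 42
  -> s = B^a = 42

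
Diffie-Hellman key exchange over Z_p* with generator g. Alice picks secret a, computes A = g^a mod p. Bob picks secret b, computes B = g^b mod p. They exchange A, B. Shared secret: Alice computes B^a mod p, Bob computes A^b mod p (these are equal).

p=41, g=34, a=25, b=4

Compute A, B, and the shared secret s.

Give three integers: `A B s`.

A = 34^25 mod 41  (bits of 25 = 11001)
  bit 0 = 1: r = r^2 * 34 mod 41 = 1^2 * 34 = 1*34 = 34
  bit 1 = 1: r = r^2 * 34 mod 41 = 34^2 * 34 = 8*34 = 26
  bit 2 = 0: r = r^2 mod 41 = 26^2 = 20
  bit 3 = 0: r = r^2 mod 41 = 20^2 = 31
  bit 4 = 1: r = r^2 * 34 mod 41 = 31^2 * 34 = 18*34 = 38
  -> A = 38
B = 34^4 mod 41  (bits of 4 = 100)
  bit 0 = 1: r = r^2 * 34 mod 41 = 1^2 * 34 = 1*34 = 34
  bit 1 = 0: r = r^2 mod 41 = 34^2 = 8
  bit 2 = 0: r = r^2 mod 41 = 8^2 = 23
  -> B = 23
s = B^a = 23^25 mod 41  (bits of 25 = 11001)
  bit 0 = 1: r = r^2 * 23 mod 41 = 1^2 * 23 = 1*23 = 23
  bit 1 = 1: r = r^2 * 23 mod 41 = 23^2 * 23 = 37*23 = 31
  bit 2 = 0: r = r^2 mod 41 = 31^2 = 18
  bit 3 = 0: r = r^2 mod 41 = 18^2 = 37
  bit 4 = 1: r = r^2 * 23 mod 41 = 37^2 * 23 = 16*23 = 40
  -> s = B^a = 40

Answer: 38 23 40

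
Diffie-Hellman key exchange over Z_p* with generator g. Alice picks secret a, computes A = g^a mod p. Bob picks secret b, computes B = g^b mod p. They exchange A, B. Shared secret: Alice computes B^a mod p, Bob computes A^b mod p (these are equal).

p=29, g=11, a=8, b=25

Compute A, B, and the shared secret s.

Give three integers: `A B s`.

Answer: 16 19 25

Derivation:
A = 11^8 mod 29  (bits of 8 = 1000)
  bit 0 = 1: r = r^2 * 11 mod 29 = 1^2 * 11 = 1*11 = 11
  bit 1 = 0: r = r^2 mod 29 = 11^2 = 5
  bit 2 = 0: r = r^2 mod 29 = 5^2 = 25
  bit 3 = 0: r = r^2 mod 29 = 25^2 = 16
  -> A = 16
B = 11^25 mod 29  (bits of 25 = 11001)
  bit 0 = 1: r = r^2 * 11 mod 29 = 1^2 * 11 = 1*11 = 11
  bit 1 = 1: r = r^2 * 11 mod 29 = 11^2 * 11 = 5*11 = 26
  bit 2 = 0: r = r^2 mod 29 = 26^2 = 9
  bit 3 = 0: r = r^2 mod 29 = 9^2 = 23
  bit 4 = 1: r = r^2 * 11 mod 29 = 23^2 * 11 = 7*11 = 19
  -> B = 19
s = B^a = 19^8 mod 29  (bits of 8 = 1000)
  bit 0 = 1: r = r^2 * 19 mod 29 = 1^2 * 19 = 1*19 = 19
  bit 1 = 0: r = r^2 mod 29 = 19^2 = 13
  bit 2 = 0: r = r^2 mod 29 = 13^2 = 24
  bit 3 = 0: r = r^2 mod 29 = 24^2 = 25
  -> s = B^a = 25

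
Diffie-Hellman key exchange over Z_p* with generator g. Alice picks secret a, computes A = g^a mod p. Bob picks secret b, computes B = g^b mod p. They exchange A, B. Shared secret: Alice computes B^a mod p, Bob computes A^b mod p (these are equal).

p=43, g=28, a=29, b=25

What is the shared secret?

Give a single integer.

A = 28^29 mod 43  (bits of 29 = 11101)
  bit 0 = 1: r = r^2 * 28 mod 43 = 1^2 * 28 = 1*28 = 28
  bit 1 = 1: r = r^2 * 28 mod 43 = 28^2 * 28 = 10*28 = 22
  bit 2 = 1: r = r^2 * 28 mod 43 = 22^2 * 28 = 11*28 = 7
  bit 3 = 0: r = r^2 mod 43 = 7^2 = 6
  bit 4 = 1: r = r^2 * 28 mod 43 = 6^2 * 28 = 36*28 = 19
  -> A = 19
B = 28^25 mod 43  (bits of 25 = 11001)
  bit 0 = 1: r = r^2 * 28 mod 43 = 1^2 * 28 = 1*28 = 28
  bit 1 = 1: r = r^2 * 28 mod 43 = 28^2 * 28 = 10*28 = 22
  bit 2 = 0: r = r^2 mod 43 = 22^2 = 11
  bit 3 = 0: r = r^2 mod 43 = 11^2 = 35
  bit 4 = 1: r = r^2 * 28 mod 43 = 35^2 * 28 = 21*28 = 29
  -> B = 29
s = B^a = 29^29 mod 43  (bits of 29 = 11101)
  bit 0 = 1: r = r^2 * 29 mod 43 = 1^2 * 29 = 1*29 = 29
  bit 1 = 1: r = r^2 * 29 mod 43 = 29^2 * 29 = 24*29 = 8
  bit 2 = 1: r = r^2 * 29 mod 43 = 8^2 * 29 = 21*29 = 7
  bit 3 = 0: r = r^2 mod 43 = 7^2 = 6
  bit 4 = 1: r = r^2 * 29 mod 43 = 6^2 * 29 = 36*29 = 12
  -> s = B^a = 12

Answer: 12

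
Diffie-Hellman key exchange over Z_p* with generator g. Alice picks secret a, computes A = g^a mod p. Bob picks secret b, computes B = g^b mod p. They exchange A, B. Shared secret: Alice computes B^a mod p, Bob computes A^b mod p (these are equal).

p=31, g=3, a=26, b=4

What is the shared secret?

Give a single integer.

Answer: 10

Derivation:
A = 3^26 mod 31  (bits of 26 = 11010)
  bit 0 = 1: r = r^2 * 3 mod 31 = 1^2 * 3 = 1*3 = 3
  bit 1 = 1: r = r^2 * 3 mod 31 = 3^2 * 3 = 9*3 = 27
  bit 2 = 0: r = r^2 mod 31 = 27^2 = 16
  bit 3 = 1: r = r^2 * 3 mod 31 = 16^2 * 3 = 8*3 = 24
  bit 4 = 0: r = r^2 mod 31 = 24^2 = 18
  -> A = 18
B = 3^4 mod 31  (bits of 4 = 100)
  bit 0 = 1: r = r^2 * 3 mod 31 = 1^2 * 3 = 1*3 = 3
  bit 1 = 0: r = r^2 mod 31 = 3^2 = 9
  bit 2 = 0: r = r^2 mod 31 = 9^2 = 19
  -> B = 19
s = B^a = 19^26 mod 31  (bits of 26 = 11010)
  bit 0 = 1: r = r^2 * 19 mod 31 = 1^2 * 19 = 1*19 = 19
  bit 1 = 1: r = r^2 * 19 mod 31 = 19^2 * 19 = 20*19 = 8
  bit 2 = 0: r = r^2 mod 31 = 8^2 = 2
  bit 3 = 1: r = r^2 * 19 mod 31 = 2^2 * 19 = 4*19 = 14
  bit 4 = 0: r = r^2 mod 31 = 14^2 = 10
  -> s = B^a = 10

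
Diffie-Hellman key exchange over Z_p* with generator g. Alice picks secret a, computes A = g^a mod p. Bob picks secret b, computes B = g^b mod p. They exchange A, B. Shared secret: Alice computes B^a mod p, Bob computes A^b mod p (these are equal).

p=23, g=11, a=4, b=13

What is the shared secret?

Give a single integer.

A = 11^4 mod 23  (bits of 4 = 100)
  bit 0 = 1: r = r^2 * 11 mod 23 = 1^2 * 11 = 1*11 = 11
  bit 1 = 0: r = r^2 mod 23 = 11^2 = 6
  bit 2 = 0: r = r^2 mod 23 = 6^2 = 13
  -> A = 13
B = 11^13 mod 23  (bits of 13 = 1101)
  bit 0 = 1: r = r^2 * 11 mod 23 = 1^2 * 11 = 1*11 = 11
  bit 1 = 1: r = r^2 * 11 mod 23 = 11^2 * 11 = 6*11 = 20
  bit 2 = 0: r = r^2 mod 23 = 20^2 = 9
  bit 3 = 1: r = r^2 * 11 mod 23 = 9^2 * 11 = 12*11 = 17
  -> B = 17
s = B^a = 17^4 mod 23  (bits of 4 = 100)
  bit 0 = 1: r = r^2 * 17 mod 23 = 1^2 * 17 = 1*17 = 17
  bit 1 = 0: r = r^2 mod 23 = 17^2 = 13
  bit 2 = 0: r = r^2 mod 23 = 13^2 = 8
  -> s = B^a = 8

Answer: 8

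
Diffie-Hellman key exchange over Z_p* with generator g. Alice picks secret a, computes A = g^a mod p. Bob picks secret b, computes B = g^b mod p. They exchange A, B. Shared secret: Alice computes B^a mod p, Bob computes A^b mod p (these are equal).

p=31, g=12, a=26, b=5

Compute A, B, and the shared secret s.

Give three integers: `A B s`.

Answer: 10 26 25

Derivation:
A = 12^26 mod 31  (bits of 26 = 11010)
  bit 0 = 1: r = r^2 * 12 mod 31 = 1^2 * 12 = 1*12 = 12
  bit 1 = 1: r = r^2 * 12 mod 31 = 12^2 * 12 = 20*12 = 23
  bit 2 = 0: r = r^2 mod 31 = 23^2 = 2
  bit 3 = 1: r = r^2 * 12 mod 31 = 2^2 * 12 = 4*12 = 17
  bit 4 = 0: r = r^2 mod 31 = 17^2 = 10
  -> A = 10
B = 12^5 mod 31  (bits of 5 = 101)
  bit 0 = 1: r = r^2 * 12 mod 31 = 1^2 * 12 = 1*12 = 12
  bit 1 = 0: r = r^2 mod 31 = 12^2 = 20
  bit 2 = 1: r = r^2 * 12 mod 31 = 20^2 * 12 = 28*12 = 26
  -> B = 26
s = B^a = 26^26 mod 31  (bits of 26 = 11010)
  bit 0 = 1: r = r^2 * 26 mod 31 = 1^2 * 26 = 1*26 = 26
  bit 1 = 1: r = r^2 * 26 mod 31 = 26^2 * 26 = 25*26 = 30
  bit 2 = 0: r = r^2 mod 31 = 30^2 = 1
  bit 3 = 1: r = r^2 * 26 mod 31 = 1^2 * 26 = 1*26 = 26
  bit 4 = 0: r = r^2 mod 31 = 26^2 = 25
  -> s = B^a = 25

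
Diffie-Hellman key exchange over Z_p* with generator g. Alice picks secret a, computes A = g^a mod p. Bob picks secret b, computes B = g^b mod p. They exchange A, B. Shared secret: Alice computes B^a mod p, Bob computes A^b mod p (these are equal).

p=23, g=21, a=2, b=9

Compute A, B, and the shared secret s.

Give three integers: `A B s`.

A = 21^2 mod 23  (bits of 2 = 10)
  bit 0 = 1: r = r^2 * 21 mod 23 = 1^2 * 21 = 1*21 = 21
  bit 1 = 0: r = r^2 mod 23 = 21^2 = 4
  -> A = 4
B = 21^9 mod 23  (bits of 9 = 1001)
  bit 0 = 1: r = r^2 * 21 mod 23 = 1^2 * 21 = 1*21 = 21
  bit 1 = 0: r = r^2 mod 23 = 21^2 = 4
  bit 2 = 0: r = r^2 mod 23 = 4^2 = 16
  bit 3 = 1: r = r^2 * 21 mod 23 = 16^2 * 21 = 3*21 = 17
  -> B = 17
s = B^a = 17^2 mod 23  (bits of 2 = 10)
  bit 0 = 1: r = r^2 * 17 mod 23 = 1^2 * 17 = 1*17 = 17
  bit 1 = 0: r = r^2 mod 23 = 17^2 = 13
  -> s = B^a = 13

Answer: 4 17 13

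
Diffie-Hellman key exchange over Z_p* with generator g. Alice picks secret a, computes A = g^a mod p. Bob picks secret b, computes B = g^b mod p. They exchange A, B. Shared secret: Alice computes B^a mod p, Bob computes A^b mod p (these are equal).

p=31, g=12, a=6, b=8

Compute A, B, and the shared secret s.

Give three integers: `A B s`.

A = 12^6 mod 31  (bits of 6 = 110)
  bit 0 = 1: r = r^2 * 12 mod 31 = 1^2 * 12 = 1*12 = 12
  bit 1 = 1: r = r^2 * 12 mod 31 = 12^2 * 12 = 20*12 = 23
  bit 2 = 0: r = r^2 mod 31 = 23^2 = 2
  -> A = 2
B = 12^8 mod 31  (bits of 8 = 1000)
  bit 0 = 1: r = r^2 * 12 mod 31 = 1^2 * 12 = 1*12 = 12
  bit 1 = 0: r = r^2 mod 31 = 12^2 = 20
  bit 2 = 0: r = r^2 mod 31 = 20^2 = 28
  bit 3 = 0: r = r^2 mod 31 = 28^2 = 9
  -> B = 9
s = B^a = 9^6 mod 31  (bits of 6 = 110)
  bit 0 = 1: r = r^2 * 9 mod 31 = 1^2 * 9 = 1*9 = 9
  bit 1 = 1: r = r^2 * 9 mod 31 = 9^2 * 9 = 19*9 = 16
  bit 2 = 0: r = r^2 mod 31 = 16^2 = 8
  -> s = B^a = 8

Answer: 2 9 8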